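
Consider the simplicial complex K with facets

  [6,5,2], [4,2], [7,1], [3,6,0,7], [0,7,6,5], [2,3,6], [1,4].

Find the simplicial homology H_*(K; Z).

H_0 ≅ Z,  H_1 ≅ Z,  H_2 = 0,  H_3 = 0.

Fix the vertex order 0 < 1 < 2 < 3 < 4 < 5 < 6 < 7 and write every simplex with vertices in increasing order. Then dim K = 3 and the simplices of K are:

  0-simplices (8): [0], [1], [2], [3], [4], [5], [6], [7]
  1-simplices (15): [0,3], [0,5], [0,6], [0,7], [1,4], [1,7], [2,3], [2,4], [2,5], [2,6], [3,6], [3,7], [5,6], [5,7], [6,7]
  2-simplices (9): [0,3,6], [0,3,7], [0,5,6], [0,5,7], [0,6,7], [2,3,6], [2,5,6], [3,6,7], [5,6,7]
  3-simplices (2): [0,3,6,7], [0,5,6,7]

giving chain groups C_0 ≅ Z^8, C_1 ≅ Z^15, C_2 ≅ Z^9, C_3 ≅ Z^2.

The boundary map ∂_1: C_1 → C_0 sends each edge [p,q] (with p < q) to q − p. For instance
  ∂[6,7] = [7] − [6].
The resulting 8×15 matrix has rank 7, and its Smith normal form has invariant factors (1,1,1,1,1,1,1).

Boundary ∂_2: C_2 → C_1 sends each 2-simplex [p,q,r] to [q,r] − [p,r] + [p,q]. For instance
  ∂[2,5,6] = [5,6] − [2,6] + [2,5],
  ∂[2,3,6] = [3,6] − [2,6] + [2,3].
The resulting 15×9 matrix has rank 7, and its Smith normal form has invariant factors (1,1,1,1,1,1,1).

∂_3: C_3 → C_2 sends each 3-simplex σ to the alternating sum Σ_i (−1)^i (σ with its i-th vertex removed). For instance
  ∂[0,5,6,7] = [5,6,7] − [0,6,7] + [0,5,7] − [0,5,6],
  ∂[0,3,6,7] = [3,6,7] − [0,6,7] + [0,3,7] − [0,3,6].
The 9×2 boundary matrix has rank 2 and Smith normal form diag(1,1).

Reading off H_k = ker ∂_k / im ∂_{k+1}:

  H_0: rank C_0 − rank ∂_1 = 8 − 7 = 1, and the invariant factors of ∂_1 are all 1, so H_0 ≅ Z.
  H_1: rank ker ∂_1 − rank ∂_2 = (15 − 7) − 7 = 1, and the invariant factors of ∂_2 are all 1, so H_1 ≅ Z.
  H_2: rank ker ∂_2 − rank ∂_3 = (9 − 7) − 2 = 0, and the invariant factors of ∂_3 are all 1, so H_2 ≅ 0.
  H_3: rank ker ∂_3 − rank ∂_4 = (2 − 2) − 0 = 0, and there is no ∂_4, so H_3 ≅ 0.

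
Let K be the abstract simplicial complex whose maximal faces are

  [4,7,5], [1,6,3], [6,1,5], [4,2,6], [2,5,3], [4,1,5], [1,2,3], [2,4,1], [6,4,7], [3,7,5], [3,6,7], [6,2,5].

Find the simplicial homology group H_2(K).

H_2 = 0.

Order the vertices as 1 < 2 < 3 < 4 < 5 < 6 < 7. Listing each simplex with vertices in this order, K has dimension 2 with simplices:

  0-simplices (7): [1], [2], [3], [4], [5], [6], [7]
  1-simplices (18): [1,2], [1,3], [1,4], [1,5], [1,6], [2,3], [2,4], [2,5], [2,6], [3,5], [3,6], [3,7], [4,5], [4,6], [4,7], [5,6], [5,7], [6,7]
  2-simplices (12): [1,2,3], [1,2,4], [1,3,6], [1,4,5], [1,5,6], [2,3,5], [2,4,6], [2,5,6], [3,5,7], [3,6,7], [4,5,7], [4,6,7]

so the chain groups are C_0 ≅ Z^7, C_1 ≅ Z^18, C_2 ≅ Z^12.

∂_1: C_1 → C_0 maps an edge to its endpoints' difference, ∂[p,q] = q − p. For instance
  ∂[5,7] = [7] − [5].
The resulting 7×18 matrix has rank 6, and its Smith normal form has invariant factors (1,1,1,1,1,1).

The boundary map ∂_2: C_2 → C_1 acts by ∂[p,q,r] = [q,r] − [p,r] + [p,q]. For instance
  ∂[2,3,5] = [3,5] − [2,5] + [2,3],
  ∂[3,6,7] = [6,7] − [3,7] + [3,6].
The resulting 18×12 matrix has rank 12, and its Smith normal form has invariant factors (1,1,1,1,1,1,1,1,1,1,1,2).

Computing H_k = (kernel of ∂_k) / (image of ∂_{k+1}):

  H_2: rank ker ∂_2 − rank ∂_3 = (12 − 12) − 0 = 0, and there is no ∂_3, so H_2 ≅ 0.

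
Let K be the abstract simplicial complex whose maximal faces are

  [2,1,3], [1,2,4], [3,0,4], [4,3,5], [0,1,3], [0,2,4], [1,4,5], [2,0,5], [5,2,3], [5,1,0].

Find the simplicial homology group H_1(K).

H_1 = Z/2.

Order the vertices as 0 < 1 < 2 < 3 < 4 < 5. Listing each simplex with vertices in this order, K has dimension 2 with simplices:

  0-simplices (6): [0], [1], [2], [3], [4], [5]
  1-simplices (15): [0,1], [0,2], [0,3], [0,4], [0,5], [1,2], [1,3], [1,4], [1,5], [2,3], [2,4], [2,5], [3,4], [3,5], [4,5]
  2-simplices (10): [0,1,3], [0,1,5], [0,2,4], [0,2,5], [0,3,4], [1,2,3], [1,2,4], [1,4,5], [2,3,5], [3,4,5]

Hence C_0 ≅ Z^6, C_1 ≅ Z^15, C_2 ≅ Z^10.

Boundary ∂_1: C_1 → C_0 is given by ∂[p,q] = [q] − [p]. For instance
  ∂[3,4] = [4] − [3].
As a 6×15 matrix over Z this has rank 5, with invariant factors (1,1,1,1,1).

∂_2: C_2 → C_1 maps a triangle to the signed sum of its edges. For instance
  ∂[0,2,5] = [2,5] − [0,5] + [0,2],
  ∂[0,3,4] = [3,4] − [0,4] + [0,3].
As a 15×10 matrix over Z this has rank 10, with invariant factors (1,1,1,1,1,1,1,1,1,2).

From H_k ≅ ker(∂_k) / im(∂_{k+1}) we obtain:

  H_1: rank ker ∂_1 − rank ∂_2 = (15 − 5) − 10 = 0, and ∂_2 has invariant factor 2 > 1, so H_1 ≅ Z/2.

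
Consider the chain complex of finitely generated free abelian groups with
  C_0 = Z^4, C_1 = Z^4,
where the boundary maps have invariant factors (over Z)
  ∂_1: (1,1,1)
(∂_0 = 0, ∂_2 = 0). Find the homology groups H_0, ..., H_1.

H_0: b_0 = 4 − 0 − 3 = 1; torsion from ∂_1 factors > 1: none. So H_0 = Z.
H_1: b_1 = 4 − 3 − 0 = 1; torsion from ∂_2 factors > 1: none. So H_1 = Z.

H_0 = Z,  H_1 = Z.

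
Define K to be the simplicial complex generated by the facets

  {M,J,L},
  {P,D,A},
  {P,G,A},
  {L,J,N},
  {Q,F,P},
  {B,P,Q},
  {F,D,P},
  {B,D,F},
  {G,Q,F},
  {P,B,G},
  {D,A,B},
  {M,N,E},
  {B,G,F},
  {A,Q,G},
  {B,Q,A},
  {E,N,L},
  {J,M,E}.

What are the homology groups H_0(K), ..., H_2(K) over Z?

Take the total order A < B < D < E < F < G < J < L < M < N < P < Q on the vertex set. Then K (dimension 2) consists of the simplices:

  0-simplices (12): A, B, D, E, F, G, J, L, M, N, P, Q
  1-simplices (28): AB, AD, AG, AP, AQ, BD, BF, BG, BP, BQ, DF, DP, EJ, EL, EM, EN, FG, FP, FQ, GP, GQ, JL, JM, JN, LM, LN, MN, PQ
  2-simplices (17): ABD, ABQ, ADP, AGP, AGQ, BDF, BFG, BGP, BPQ, DFP, EJM, ELN, EMN, FGQ, FPQ, JLM, JLN

so the chain groups are C_0 ≅ Z^12, C_1 ≅ Z^28, C_2 ≅ Z^17.

Boundary ∂_1: C_1 → C_0 maps an edge to its endpoints' difference, ∂[p,q] = q − p.
The 12×28 boundary matrix has rank 10 and Smith normal form diag(1,1,1,1,1,1,1,1,1,1).

The boundary map ∂_2: C_2 → C_1 sends each 2-simplex [p,q,r] to [q,r] − [p,r] + [p,q]. For instance
  ∂BPQ = PQ − BQ + BP,
  ∂ABQ = BQ − AQ + AB.
As a 28×17 matrix over Z this has rank 17, with invariant factors (1,1,1,1,1,1,1,1,1,1,1,1,1,1,1,1,2).

Computing H_k = (kernel of ∂_k) / (image of ∂_{k+1}):

  H_0: rank C_0 − rank ∂_1 = 12 − 10 = 2, and the invariant factors of ∂_1 are all 1, so H_0 ≅ Z^2.
  H_1: rank ker ∂_1 − rank ∂_2 = (28 − 10) − 17 = 1, and ∂_2 has invariant factor 2 > 1, so H_1 ≅ Z ⊕ Z/2.
  H_2: rank ker ∂_2 − rank ∂_3 = (17 − 17) − 0 = 0, and there is no ∂_3, so H_2 ≅ 0.

As a check, the Euler characteristic is 12 − 28 + 17 = 1, which agrees with 2 − 1 + 0 = 1.

H_0 = Z^2,  H_1 = Z ⊕ Z/2,  H_2 = 0.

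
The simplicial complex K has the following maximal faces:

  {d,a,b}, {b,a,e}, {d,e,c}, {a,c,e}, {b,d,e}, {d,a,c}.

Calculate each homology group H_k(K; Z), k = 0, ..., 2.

We work with the vertex ordering a < b < c < d < e. The simplices of K, each written with vertices in increasing order, are:

  0-simplices (5): a, b, c, d, e
  1-simplices (9): ab, ac, ad, ae, bd, be, cd, ce, de
  2-simplices (6): abd, abe, acd, ace, bde, cde

so the chain groups are C_0 ≅ Z^5, C_1 ≅ Z^9, C_2 ≅ Z^6.

∂_1: C_1 → C_0 sends each edge [p,q] (with p < q) to q − p.
As a 5×9 matrix over Z this has rank 4, with invariant factors (1,1,1,1).

Boundary ∂_2: C_2 → C_1 sends each 2-simplex [p,q,r] to [q,r] − [p,r] + [p,q]. For instance
  ∂cde = de − ce + cd,
  ∂acd = cd − ad + ac.
As a 9×6 matrix over Z this has rank 5, with invariant factors (1,1,1,1,1).

From H_k ≅ ker(∂_k) / im(∂_{k+1}) we obtain:

  H_0: rank C_0 − rank ∂_1 = 5 − 4 = 1, and the invariant factors of ∂_1 are all 1, so H_0 = Z.
  H_1: rank ker ∂_1 − rank ∂_2 = (9 − 4) − 5 = 0, and the invariant factors of ∂_2 are all 1, so H_1 = 0.
  H_2: rank ker ∂_2 − rank ∂_3 = (6 − 5) − 0 = 1, and there is no ∂_3, so H_2 = Z.

H_0 = Z,  H_1 = 0,  H_2 = Z.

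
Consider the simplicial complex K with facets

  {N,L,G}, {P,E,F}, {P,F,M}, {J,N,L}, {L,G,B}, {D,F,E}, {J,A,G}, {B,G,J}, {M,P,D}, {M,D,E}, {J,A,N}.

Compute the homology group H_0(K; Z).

H_0 ≅ Z^2.

K has 11 vertices, 22 edges, 11 triangles.
rank ∂_0 = 0, rank ∂_1 = 9 ⇒ b_0 = 11 − 0 − 9 = 2; all invariant factors of ∂_1 are 1 so no torsion. So H_0 ≅ Z^2.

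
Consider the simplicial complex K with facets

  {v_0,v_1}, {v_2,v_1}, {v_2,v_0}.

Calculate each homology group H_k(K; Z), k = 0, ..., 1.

H_0 = Z,  H_1 = Z.

Take the total order v_0 < v_1 < v_2 on the vertex set. Then K (dimension 1) consists of the simplices:

  0-simplices (3): [v_0], [v_1], [v_2]
  1-simplices (3): [v_0,v_1], [v_0,v_2], [v_1,v_2]

Hence C_0 ≅ Z^3, C_1 ≅ Z^3.

∂_1: C_1 → C_0 maps an edge to its endpoints' difference, ∂[p,q] = q − p.
The 3×3 boundary matrix has rank 2 and Smith normal form diag(1,1).

From H_k ≅ ker(∂_k) / im(∂_{k+1}) we obtain:

  H_0: rank C_0 − rank ∂_1 = 3 − 2 = 1, and the invariant factors of ∂_1 are all 1, so H_0 = Z.
  H_1: rank ker ∂_1 − rank ∂_2 = (3 − 2) − 0 = 1, and there is no ∂_2, so H_1 = Z.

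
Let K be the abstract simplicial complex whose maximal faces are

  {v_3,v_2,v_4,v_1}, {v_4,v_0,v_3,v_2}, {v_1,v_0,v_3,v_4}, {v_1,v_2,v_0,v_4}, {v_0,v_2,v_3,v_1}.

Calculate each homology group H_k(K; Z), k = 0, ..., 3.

H_0 = Z,  H_1 = 0,  H_2 = 0,  H_3 = Z.

K has 5 vertices, 10 edges, 10 triangles, 5 3-simplices.
rank ∂_0 = 0, rank ∂_1 = 4 ⇒ b_0 = 5 − 0 − 4 = 1; all invariant factors of ∂_1 are 1 so no torsion. So H_0 = Z.
rank ∂_1 = 4, rank ∂_2 = 6 ⇒ b_1 = 10 − 4 − 6 = 0; all invariant factors of ∂_2 are 1 so no torsion. So H_1 = 0.
rank ∂_2 = 6, rank ∂_3 = 4 ⇒ b_2 = 10 − 6 − 4 = 0; all invariant factors of ∂_3 are 1 so no torsion. So H_2 = 0.
rank ∂_3 = 4, rank ∂_4 = 0 ⇒ b_3 = 5 − 4 − 0 = 1. So H_3 = Z.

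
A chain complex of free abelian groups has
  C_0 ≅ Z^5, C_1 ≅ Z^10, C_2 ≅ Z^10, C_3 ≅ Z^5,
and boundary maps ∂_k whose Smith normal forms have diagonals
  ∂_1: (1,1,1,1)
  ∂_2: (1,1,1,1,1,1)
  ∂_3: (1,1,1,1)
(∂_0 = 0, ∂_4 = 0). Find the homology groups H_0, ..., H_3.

H_0: b_0 = 5 − 0 − 4 = 1; torsion from ∂_1 factors > 1: none. So H_0 = Z.
H_1: b_1 = 10 − 4 − 6 = 0; torsion from ∂_2 factors > 1: none. So H_1 = 0.
H_2: b_2 = 10 − 6 − 4 = 0; torsion from ∂_3 factors > 1: none. So H_2 = 0.
H_3: b_3 = 5 − 4 − 0 = 1; torsion from ∂_4 factors > 1: none. So H_3 = Z.

H_0 = Z,  H_1 = 0,  H_2 = 0,  H_3 = Z.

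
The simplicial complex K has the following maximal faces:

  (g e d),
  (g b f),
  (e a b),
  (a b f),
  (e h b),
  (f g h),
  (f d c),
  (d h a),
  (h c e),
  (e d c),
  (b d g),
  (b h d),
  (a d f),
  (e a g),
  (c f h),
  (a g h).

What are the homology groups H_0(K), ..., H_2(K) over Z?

Order the vertices as a < b < c < d < e < f < g < h. Listing each simplex with vertices in this order, K has dimension 2 with simplices:

  0-simplices (8): a, b, c, d, e, f, g, h
  1-simplices (24): ab, ad, ae, af, ag, ah, bd, be, bf, bg, bh, cd, ce, cf, ch, de, df, dg, dh, eg, eh, fg, fh, gh
  2-simplices (16): abe, abf, adf, adh, aeg, agh, bdg, bdh, beh, bfg, cde, cdf, ceh, cfh, deg, fgh

giving chain groups C_0 ≅ Z^8, C_1 ≅ Z^24, C_2 ≅ Z^16.

∂_1: C_1 → C_0 sends each edge [p,q] (with p < q) to q − p. For instance
  ∂af = f − a.
This gives a 8×24 integer matrix of rank 7; reducing to Smith normal form yields diagonal entries (1,1,1,1,1,1,1).

∂_2: C_2 → C_1 acts by ∂[p,q,r] = [q,r] − [p,r] + [p,q]. For instance
  ∂abf = bf − af + ab,
  ∂deg = eg − dg + de.
As a 24×16 matrix over Z this has rank 15, with invariant factors (1,1,1,1,1,1,1,1,1,1,1,1,1,1,1).

From H_k ≅ ker(∂_k) / im(∂_{k+1}) we obtain:

  H_0: rank C_0 − rank ∂_1 = 8 − 7 = 1, and the invariant factors of ∂_1 are all 1, so H_0 = Z.
  H_1: rank ker ∂_1 − rank ∂_2 = (24 − 7) − 15 = 2, and the invariant factors of ∂_2 are all 1, so H_1 = Z^2.
  H_2: rank ker ∂_2 − rank ∂_3 = (16 − 15) − 0 = 1, and there is no ∂_3, so H_2 = Z.

H_0 ≅ Z,  H_1 ≅ Z^2,  H_2 ≅ Z.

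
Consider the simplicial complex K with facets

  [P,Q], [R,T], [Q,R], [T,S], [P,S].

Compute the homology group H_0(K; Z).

Take the total order P < Q < R < S < T on the vertex set. Then K (dimension 1) consists of the simplices:

  0-simplices (5): P, Q, R, S, T
  1-simplices (5): PQ, PS, QR, RT, ST

Hence C_0 ≅ Z^5, C_1 ≅ Z^5.

Boundary ∂_1: C_1 → C_0 maps an edge to its endpoints' difference, ∂[p,q] = q − p. For instance
  ∂RT = T − R.
This gives a 5×5 integer matrix of rank 4; reducing to Smith normal form yields diagonal entries (1,1,1,1).

Computing H_k = (kernel of ∂_k) / (image of ∂_{k+1}):

  H_0: rank C_0 − rank ∂_1 = 5 − 4 = 1, and the invariant factors of ∂_1 are all 1, so H_0 ≅ Z.

H_0 ≅ Z.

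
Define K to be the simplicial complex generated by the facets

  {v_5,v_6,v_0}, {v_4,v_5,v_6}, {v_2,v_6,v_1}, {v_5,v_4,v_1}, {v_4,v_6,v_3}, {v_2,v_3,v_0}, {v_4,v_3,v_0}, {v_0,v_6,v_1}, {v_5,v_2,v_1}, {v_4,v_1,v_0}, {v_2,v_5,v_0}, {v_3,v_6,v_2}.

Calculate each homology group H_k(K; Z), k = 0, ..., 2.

Take the total order v_0 < v_1 < v_2 < v_3 < v_4 < v_5 < v_6 on the vertex set. Then K (dimension 2) consists of the simplices:

  0-simplices (7): [v_0], [v_1], [v_2], [v_3], [v_4], [v_5], [v_6]
  1-simplices (18): (18 of them)
  2-simplices (12): (12 of them)

so the chain groups are C_0 ≅ Z^7, C_1 ≅ Z^18, C_2 ≅ Z^12.

Boundary ∂_1: C_1 → C_0 sends each edge [p,q] (with p < q) to q − p.
The resulting 7×18 matrix has rank 6, and its Smith normal form has invariant factors (1,1,1,1,1,1).

∂_2: C_2 → C_1 maps a triangle to the signed sum of its edges. For instance
  ∂[v_0,v_1,v_4] = [v_1,v_4] − [v_0,v_4] + [v_0,v_1],
  ∂[v_0,v_3,v_4] = [v_3,v_4] − [v_0,v_4] + [v_0,v_3].
This gives a 18×12 integer matrix of rank 12; reducing to Smith normal form yields diagonal entries (1,1,1,1,1,1,1,1,1,1,1,2).

From H_k ≅ ker(∂_k) / im(∂_{k+1}) we obtain:

  H_0: rank C_0 − rank ∂_1 = 7 − 6 = 1, and the invariant factors of ∂_1 are all 1, so H_0 ≅ Z.
  H_1: rank ker ∂_1 − rank ∂_2 = (18 − 6) − 12 = 0, and ∂_2 has invariant factor 2 > 1, so H_1 ≅ Z/2.
  H_2: rank ker ∂_2 − rank ∂_3 = (12 − 12) − 0 = 0, and there is no ∂_3, so H_2 ≅ 0.

(K is a triangulation of the real projective plane RP^2.)

H_0 = Z,  H_1 = Z/2,  H_2 = 0.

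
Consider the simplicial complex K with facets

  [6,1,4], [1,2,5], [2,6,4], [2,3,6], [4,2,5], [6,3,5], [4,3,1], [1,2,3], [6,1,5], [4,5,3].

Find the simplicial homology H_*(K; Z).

H_0 ≅ Z,  H_1 ≅ Z/2,  H_2 = 0.

Fix the vertex order 1 < 2 < 3 < 4 < 5 < 6 and write every simplex with vertices in increasing order. Then dim K = 2 and the simplices of K are:

  0-simplices (6): [1], [2], [3], [4], [5], [6]
  1-simplices (15): [1,2], [1,3], [1,4], [1,5], [1,6], [2,3], [2,4], [2,5], [2,6], [3,4], [3,5], [3,6], [4,5], [4,6], [5,6]
  2-simplices (10): [1,2,3], [1,2,5], [1,3,4], [1,4,6], [1,5,6], [2,3,6], [2,4,5], [2,4,6], [3,4,5], [3,5,6]

giving chain groups C_0 ≅ Z^6, C_1 ≅ Z^15, C_2 ≅ Z^10.

Boundary ∂_1: C_1 → C_0 sends each edge [p,q] (with p < q) to q − p. For instance
  ∂[3,6] = [6] − [3].
The 6×15 boundary matrix has rank 5 and Smith normal form diag(1,1,1,1,1).

Boundary ∂_2: C_2 → C_1 acts by ∂[p,q,r] = [q,r] − [p,r] + [p,q]. For instance
  ∂[2,4,5] = [4,5] − [2,5] + [2,4],
  ∂[3,4,5] = [4,5] − [3,5] + [3,4].
The 15×10 boundary matrix has rank 10 and Smith normal form diag(1,1,1,1,1,1,1,1,1,2).

Now H_k = ker ∂_k / im ∂_{k+1}, so:

  H_0: rank C_0 − rank ∂_1 = 6 − 5 = 1, and the invariant factors of ∂_1 are all 1, so H_0 = Z.
  H_1: rank ker ∂_1 − rank ∂_2 = (15 − 5) − 10 = 0, and ∂_2 has invariant factor 2 > 1, so H_1 = Z/2.
  H_2: rank ker ∂_2 − rank ∂_3 = (10 − 10) − 0 = 0, and there is no ∂_3, so H_2 = 0.

As a check, the Euler characteristic is 6 − 15 + 10 = 1, which agrees with 1 − 0 + 0 = 1.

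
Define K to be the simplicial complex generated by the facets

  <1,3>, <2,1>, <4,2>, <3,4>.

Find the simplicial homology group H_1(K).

K has 4 vertices, 4 edges.
rank ∂_1 = 3, rank ∂_2 = 0 ⇒ b_1 = 4 − 3 − 0 = 1. So H_1 ≅ Z.

H_1 ≅ Z.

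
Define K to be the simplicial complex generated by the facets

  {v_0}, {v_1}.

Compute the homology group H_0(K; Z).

H_0 ≅ Z^2.

Take the total order v_0 < v_1 on the vertex set. Then K (dimension 0) consists of the simplices:

  0-simplices (2): [v_0], [v_1]

so the chain groups are C_0 ≅ Z^2.

Computing H_k = (kernel of ∂_k) / (image of ∂_{k+1}):

  H_0: rank C_0 − rank ∂_1 = 2 − 0 = 2, and there is no ∂_1, so H_0 = Z^2.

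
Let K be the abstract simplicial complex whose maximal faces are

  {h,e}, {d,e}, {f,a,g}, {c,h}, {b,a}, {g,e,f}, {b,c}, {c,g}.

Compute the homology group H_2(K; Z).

Take the total order a < b < c < d < e < f < g < h on the vertex set. Then K (dimension 2) consists of the simplices:

  0-simplices (8): a, b, c, d, e, f, g, h
  1-simplices (11): ab, af, ag, bc, cg, ch, de, ef, eg, eh, fg
  2-simplices (2): afg, efg

Hence C_0 ≅ Z^8, C_1 ≅ Z^11, C_2 ≅ Z^2.

∂_1: C_1 → C_0 maps an edge to its endpoints' difference, ∂[p,q] = q − p. For instance
  ∂ef = f − e.
The resulting 8×11 matrix has rank 7, and its Smith normal form has invariant factors (1,1,1,1,1,1,1).

∂_2: C_2 → C_1 acts by ∂[p,q,r] = [q,r] − [p,r] + [p,q]. For instance
  ∂efg = fg − eg + ef,
  ∂afg = fg − ag + af.
The 11×2 boundary matrix has rank 2 and Smith normal form diag(1,1).

From H_k ≅ ker(∂_k) / im(∂_{k+1}) we obtain:

  H_2: rank ker ∂_2 − rank ∂_3 = (2 − 2) − 0 = 0, and there is no ∂_3, so H_2 = 0.

H_2 ≅ 0.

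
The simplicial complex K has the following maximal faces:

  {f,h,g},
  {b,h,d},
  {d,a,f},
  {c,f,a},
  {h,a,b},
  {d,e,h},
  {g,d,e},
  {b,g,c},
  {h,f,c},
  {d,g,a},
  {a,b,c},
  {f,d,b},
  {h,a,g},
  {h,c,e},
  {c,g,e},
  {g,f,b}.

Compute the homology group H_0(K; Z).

H_0 = Z.

We work with the vertex ordering a < b < c < d < e < f < g < h. The simplices of K, each written with vertices in increasing order, are:

  0-simplices (8): a, b, c, d, e, f, g, h
  1-simplices (24): ab, ac, ad, af, ag, ah, bc, bd, bf, bg, bh, ce, cf, cg, ch, de, df, dg, dh, eg, eh, fg, fh, gh
  2-simplices (16): abc, abh, acf, adf, adg, agh, bcg, bdf, bdh, bfg, ceg, ceh, cfh, deg, deh, fgh

so the chain groups are C_0 ≅ Z^8, C_1 ≅ Z^24, C_2 ≅ Z^16.

∂_1: C_1 → C_0 maps an edge to its endpoints' difference, ∂[p,q] = q − p. For instance
  ∂bh = h − b.
This gives a 8×24 integer matrix of rank 7; reducing to Smith normal form yields diagonal entries (1,1,1,1,1,1,1).

∂_2: C_2 → C_1 acts by ∂[p,q,r] = [q,r] − [p,r] + [p,q]. For instance
  ∂deh = eh − dh + de,
  ∂deg = eg − dg + de.
This gives a 24×16 integer matrix of rank 15; reducing to Smith normal form yields diagonal entries (1,1,1,1,1,1,1,1,1,1,1,1,1,1,1).

Reading off H_k = ker ∂_k / im ∂_{k+1}:

  H_0: rank C_0 − rank ∂_1 = 8 − 7 = 1, and the invariant factors of ∂_1 are all 1, so H_0 ≅ Z.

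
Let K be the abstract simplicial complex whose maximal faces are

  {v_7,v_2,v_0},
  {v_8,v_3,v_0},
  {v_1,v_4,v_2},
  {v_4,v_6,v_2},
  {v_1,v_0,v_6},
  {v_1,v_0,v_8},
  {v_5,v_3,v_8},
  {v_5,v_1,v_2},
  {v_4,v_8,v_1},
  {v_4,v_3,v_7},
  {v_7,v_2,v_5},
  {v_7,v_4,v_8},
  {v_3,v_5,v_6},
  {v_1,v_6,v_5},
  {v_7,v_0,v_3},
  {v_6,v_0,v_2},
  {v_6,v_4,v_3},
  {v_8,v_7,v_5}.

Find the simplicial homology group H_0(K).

H_0 ≅ Z.

Take the total order v_0 < v_1 < v_2 < v_3 < v_4 < v_5 < v_6 < v_7 < v_8 on the vertex set. Then K (dimension 2) consists of the simplices:

  0-simplices (9): [v_0], [v_1], [v_2], [v_3], [v_4], [v_5], [v_6], [v_7], [v_8]
  1-simplices (27): (27 of them)
  2-simplices (18): (18 of them)

so the chain groups are C_0 ≅ Z^9, C_1 ≅ Z^27, C_2 ≅ Z^18.

The boundary map ∂_1: C_1 → C_0 is given by ∂[p,q] = [q] − [p]. For instance
  ∂[v_2,v_6] = [v_6] − [v_2].
The 9×27 boundary matrix has rank 8 and Smith normal form diag(1,1,1,1,1,1,1,1).

Boundary ∂_2: C_2 → C_1 acts by ∂[p,q,r] = [q,r] − [p,r] + [p,q]. For instance
  ∂[v_3,v_4,v_6] = [v_4,v_6] − [v_3,v_6] + [v_3,v_4],
  ∂[v_0,v_3,v_8] = [v_3,v_8] − [v_0,v_8] + [v_0,v_3].
As a 27×18 matrix over Z this has rank 18, with invariant factors (1,1,1,1,1,1,1,1,1,1,1,1,1,1,1,1,1,2).

From H_k ≅ ker(∂_k) / im(∂_{k+1}) we obtain:

  H_0: rank C_0 − rank ∂_1 = 9 − 8 = 1, and the invariant factors of ∂_1 are all 1, so H_0 ≅ Z.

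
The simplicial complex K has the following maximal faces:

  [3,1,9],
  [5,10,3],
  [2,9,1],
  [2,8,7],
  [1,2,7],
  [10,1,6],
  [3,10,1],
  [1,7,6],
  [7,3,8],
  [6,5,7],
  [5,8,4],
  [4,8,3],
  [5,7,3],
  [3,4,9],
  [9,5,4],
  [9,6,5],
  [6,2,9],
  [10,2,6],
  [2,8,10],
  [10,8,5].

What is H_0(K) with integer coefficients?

H_0 = Z.

Fix the vertex order 1 < 2 < 3 < 4 < 5 < 6 < 7 < 8 < 9 < 10 and write every simplex with vertices in increasing order. Then dim K = 2 and the simplices of K are:

  0-simplices (10): [1], [2], [3], [4], [5], [6], [7], [8], [9], [10]
  1-simplices (30): (30 of them)
  2-simplices (20): (20 of them)

Hence C_0 ≅ Z^10, C_1 ≅ Z^30, C_2 ≅ Z^20.

The boundary map ∂_1: C_1 → C_0 maps an edge to its endpoints' difference, ∂[p,q] = q − p. For instance
  ∂[2,9] = [9] − [2].
As a 10×30 matrix over Z this has rank 9, with invariant factors (1,1,1,1,1,1,1,1,1).

∂_2: C_2 → C_1 sends each 2-simplex [p,q,r] to [q,r] − [p,r] + [p,q]. For instance
  ∂[2,6,10] = [6,10] − [2,10] + [2,6],
  ∂[1,2,9] = [2,9] − [1,9] + [1,2].
As a 30×20 matrix over Z this has rank 20, with invariant factors (1,1,1,1,1,1,1,1,1,1,1,1,1,1,1,1,1,1,1,2).

Reading off H_k = ker ∂_k / im ∂_{k+1}:

  H_0: rank C_0 − rank ∂_1 = 10 − 9 = 1, and the invariant factors of ∂_1 are all 1, so H_0 ≅ Z.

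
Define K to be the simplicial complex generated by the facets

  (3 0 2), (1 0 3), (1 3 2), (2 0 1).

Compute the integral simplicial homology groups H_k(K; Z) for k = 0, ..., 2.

Take the total order 0 < 1 < 2 < 3 on the vertex set. Then K (dimension 2) consists of the simplices:

  0-simplices (4): [0], [1], [2], [3]
  1-simplices (6): [0,1], [0,2], [0,3], [1,2], [1,3], [2,3]
  2-simplices (4): [0,1,2], [0,1,3], [0,2,3], [1,2,3]

Hence C_0 ≅ Z^4, C_1 ≅ Z^6, C_2 ≅ Z^4.

Boundary ∂_1: C_1 → C_0 is given by ∂[p,q] = [q] − [p].
The 4×6 boundary matrix has rank 3 and Smith normal form diag(1,1,1).

∂_2: C_2 → C_1 maps a triangle to the signed sum of its edges. For instance
  ∂[0,1,2] = [1,2] − [0,2] + [0,1],
  ∂[1,2,3] = [2,3] − [1,3] + [1,2].
This gives a 6×4 integer matrix of rank 3; reducing to Smith normal form yields diagonal entries (1,1,1).

Reading off H_k = ker ∂_k / im ∂_{k+1}:

  H_0: rank C_0 − rank ∂_1 = 4 − 3 = 1, and the invariant factors of ∂_1 are all 1, so H_0 ≅ Z.
  H_1: rank ker ∂_1 − rank ∂_2 = (6 − 3) − 3 = 0, and the invariant factors of ∂_2 are all 1, so H_1 ≅ 0.
  H_2: rank ker ∂_2 − rank ∂_3 = (4 − 3) − 0 = 1, and there is no ∂_3, so H_2 ≅ Z.

H_0 = Z,  H_1 = 0,  H_2 = Z.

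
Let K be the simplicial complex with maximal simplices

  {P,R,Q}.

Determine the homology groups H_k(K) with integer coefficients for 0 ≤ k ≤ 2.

H_0 = Z,  H_1 = 0,  H_2 = 0.

Take the total order P < Q < R on the vertex set. Then K (dimension 2) consists of the simplices:

  0-simplices (3): P, Q, R
  1-simplices (3): PQ, PR, QR
  2-simplices (1): PQR

Hence C_0 ≅ Z^3, C_1 ≅ Z^3, C_2 ≅ Z^1.

Boundary ∂_1: C_1 → C_0 sends each edge [p,q] (with p < q) to q − p. For instance
  ∂PQ = Q − P.
The 3×3 boundary matrix has rank 2 and Smith normal form diag(1,1).

Boundary ∂_2: C_2 → C_1 acts by ∂[p,q,r] = [q,r] − [p,r] + [p,q]. For instance
  ∂PQR = QR − PR + PQ.
The resulting 3×1 matrix has rank 1, and its Smith normal form has invariant factors (1).

Computing H_k = (kernel of ∂_k) / (image of ∂_{k+1}):

  H_0: rank C_0 − rank ∂_1 = 3 − 2 = 1, and the invariant factors of ∂_1 are all 1, so H_0 ≅ Z.
  H_1: rank ker ∂_1 − rank ∂_2 = (3 − 2) − 1 = 0, and the invariant factors of ∂_2 are all 1, so H_1 ≅ 0.
  H_2: rank ker ∂_2 − rank ∂_3 = (1 − 1) − 0 = 0, and there is no ∂_3, so H_2 ≅ 0.

As a check, the Euler characteristic is 3 − 3 + 1 = 1, which agrees with 1 − 0 + 0 = 1.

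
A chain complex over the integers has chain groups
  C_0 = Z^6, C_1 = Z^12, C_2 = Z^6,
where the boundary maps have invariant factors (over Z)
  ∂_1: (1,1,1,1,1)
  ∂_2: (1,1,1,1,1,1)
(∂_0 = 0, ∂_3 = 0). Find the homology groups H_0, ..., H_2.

H_0: b_0 = 6 − 0 − 5 = 1; torsion from ∂_1 factors > 1: none. So H_0 ≅ Z.
H_1: b_1 = 12 − 5 − 6 = 1; torsion from ∂_2 factors > 1: none. So H_1 ≅ Z.
H_2: b_2 = 6 − 6 − 0 = 0; torsion from ∂_3 factors > 1: none. So H_2 ≅ 0.

H_0 ≅ Z,  H_1 ≅ Z,  H_2 = 0.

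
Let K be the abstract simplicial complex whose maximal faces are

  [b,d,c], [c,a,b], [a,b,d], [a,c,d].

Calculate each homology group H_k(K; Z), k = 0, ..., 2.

H_0 = Z,  H_1 = 0,  H_2 = Z.

We work with the vertex ordering a < b < c < d. The simplices of K, each written with vertices in increasing order, are:

  0-simplices (4): a, b, c, d
  1-simplices (6): ab, ac, ad, bc, bd, cd
  2-simplices (4): abc, abd, acd, bcd

Hence C_0 ≅ Z^4, C_1 ≅ Z^6, C_2 ≅ Z^4.

∂_1: C_1 → C_0 maps an edge to its endpoints' difference, ∂[p,q] = q − p.
As a 4×6 matrix over Z this has rank 3, with invariant factors (1,1,1).

Boundary ∂_2: C_2 → C_1 sends each 2-simplex [p,q,r] to [q,r] − [p,r] + [p,q]. For instance
  ∂abc = bc − ac + ab,
  ∂abd = bd − ad + ab.
As a 6×4 matrix over Z this has rank 3, with invariant factors (1,1,1).

Reading off H_k = ker ∂_k / im ∂_{k+1}:

  H_0: rank C_0 − rank ∂_1 = 4 − 3 = 1, and the invariant factors of ∂_1 are all 1, so H_0 ≅ Z.
  H_1: rank ker ∂_1 − rank ∂_2 = (6 − 3) − 3 = 0, and the invariant factors of ∂_2 are all 1, so H_1 ≅ 0.
  H_2: rank ker ∂_2 − rank ∂_3 = (4 − 3) − 0 = 1, and there is no ∂_3, so H_2 ≅ Z.

As a check, the Euler characteristic is 4 − 6 + 4 = 2, which agrees with 1 − 0 + 1 = 2.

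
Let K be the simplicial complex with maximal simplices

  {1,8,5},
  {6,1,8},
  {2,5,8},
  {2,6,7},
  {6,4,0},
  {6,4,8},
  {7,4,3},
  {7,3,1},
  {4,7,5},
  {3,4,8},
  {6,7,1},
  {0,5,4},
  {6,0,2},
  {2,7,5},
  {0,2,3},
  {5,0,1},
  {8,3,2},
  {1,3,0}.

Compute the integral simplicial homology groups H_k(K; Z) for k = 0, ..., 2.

H_0 ≅ Z,  H_1 ≅ Z^2,  H_2 ≅ Z.

Order the vertices as 0 < 1 < 2 < 3 < 4 < 5 < 6 < 7 < 8. Listing each simplex with vertices in this order, K has dimension 2 with simplices:

  0-simplices (9): [0], [1], [2], [3], [4], [5], [6], [7], [8]
  1-simplices (27): (27 of them)
  2-simplices (18): [0,1,3], [0,1,5], [0,2,3], [0,2,6], [0,4,5], [0,4,6], [1,3,7], [1,5,8], [1,6,7], [1,6,8], [2,3,8], [2,5,7], [2,5,8], [2,6,7], [3,4,7], [3,4,8], [4,5,7], [4,6,8]

giving chain groups C_0 ≅ Z^9, C_1 ≅ Z^27, C_2 ≅ Z^18.

Boundary ∂_1: C_1 → C_0 is given by ∂[p,q] = [q] − [p]. For instance
  ∂[5,8] = [8] − [5].
This gives a 9×27 integer matrix of rank 8; reducing to Smith normal form yields diagonal entries (1,1,1,1,1,1,1,1).

Boundary ∂_2: C_2 → C_1 sends each 2-simplex [p,q,r] to [q,r] − [p,r] + [p,q]. For instance
  ∂[2,3,8] = [3,8] − [2,8] + [2,3],
  ∂[4,5,7] = [5,7] − [4,7] + [4,5].
As a 27×18 matrix over Z this has rank 17, with invariant factors (1,1,1,1,1,1,1,1,1,1,1,1,1,1,1,1,1).

Computing H_k = (kernel of ∂_k) / (image of ∂_{k+1}):

  H_0: rank C_0 − rank ∂_1 = 9 − 8 = 1, and the invariant factors of ∂_1 are all 1, so H_0 ≅ Z.
  H_1: rank ker ∂_1 − rank ∂_2 = (27 − 8) − 17 = 2, and the invariant factors of ∂_2 are all 1, so H_1 ≅ Z^2.
  H_2: rank ker ∂_2 − rank ∂_3 = (18 − 17) − 0 = 1, and there is no ∂_3, so H_2 ≅ Z.

As a check, the Euler characteristic is 9 − 27 + 18 = 0, which agrees with 1 − 2 + 1 = 0.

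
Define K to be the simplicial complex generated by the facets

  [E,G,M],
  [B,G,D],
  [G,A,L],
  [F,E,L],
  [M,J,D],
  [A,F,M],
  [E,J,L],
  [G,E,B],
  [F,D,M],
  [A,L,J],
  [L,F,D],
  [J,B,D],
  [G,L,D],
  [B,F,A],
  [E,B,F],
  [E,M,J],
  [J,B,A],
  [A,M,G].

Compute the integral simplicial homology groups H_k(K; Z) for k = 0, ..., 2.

K has 9 vertices, 27 edges, 18 triangles.
rank ∂_0 = 0, rank ∂_1 = 8 ⇒ b_0 = 9 − 0 − 8 = 1; all invariant factors of ∂_1 are 1 so no torsion. So H_0 = Z.
rank ∂_1 = 8, rank ∂_2 = 17 ⇒ b_1 = 27 − 8 − 17 = 2; all invariant factors of ∂_2 are 1 so no torsion. So H_1 = Z^2.
rank ∂_2 = 17, rank ∂_3 = 0 ⇒ b_2 = 18 − 17 − 0 = 1. So H_2 = Z.

H_0 = Z,  H_1 = Z^2,  H_2 = Z.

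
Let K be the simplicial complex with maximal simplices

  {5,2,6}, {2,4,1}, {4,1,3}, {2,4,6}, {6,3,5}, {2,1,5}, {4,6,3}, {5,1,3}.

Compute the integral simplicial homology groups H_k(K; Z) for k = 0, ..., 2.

Fix the vertex order 1 < 2 < 3 < 4 < 5 < 6 and write every simplex with vertices in increasing order. Then dim K = 2 and the simplices of K are:

  0-simplices (6): [1], [2], [3], [4], [5], [6]
  1-simplices (12): [1,2], [1,3], [1,4], [1,5], [2,4], [2,5], [2,6], [3,4], [3,5], [3,6], [4,6], [5,6]
  2-simplices (8): [1,2,4], [1,2,5], [1,3,4], [1,3,5], [2,4,6], [2,5,6], [3,4,6], [3,5,6]

so the chain groups are C_0 ≅ Z^6, C_1 ≅ Z^12, C_2 ≅ Z^8.

Boundary ∂_1: C_1 → C_0 maps an edge to its endpoints' difference, ∂[p,q] = q − p. For instance
  ∂[3,4] = [4] − [3].
The resulting 6×12 matrix has rank 5, and its Smith normal form has invariant factors (1,1,1,1,1).

∂_2: C_2 → C_1 acts by ∂[p,q,r] = [q,r] − [p,r] + [p,q]. For instance
  ∂[1,2,4] = [2,4] − [1,4] + [1,2],
  ∂[2,4,6] = [4,6] − [2,6] + [2,4].
The resulting 12×8 matrix has rank 7, and its Smith normal form has invariant factors (1,1,1,1,1,1,1).

Reading off H_k = ker ∂_k / im ∂_{k+1}:

  H_0: rank C_0 − rank ∂_1 = 6 − 5 = 1, and the invariant factors of ∂_1 are all 1, so H_0 = Z.
  H_1: rank ker ∂_1 − rank ∂_2 = (12 − 5) − 7 = 0, and the invariant factors of ∂_2 are all 1, so H_1 = 0.
  H_2: rank ker ∂_2 − rank ∂_3 = (8 − 7) − 0 = 1, and there is no ∂_3, so H_2 = Z.

As a check, the Euler characteristic is 6 − 12 + 8 = 2, which agrees with 1 − 0 + 1 = 2.

H_0 ≅ Z,  H_1 = 0,  H_2 ≅ Z.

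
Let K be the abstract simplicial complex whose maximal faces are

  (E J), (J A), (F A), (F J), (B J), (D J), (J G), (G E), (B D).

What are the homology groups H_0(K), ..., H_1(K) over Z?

H_0 ≅ Z,  H_1 ≅ Z^3.

Order the vertices as A < B < D < E < F < G < J. Listing each simplex with vertices in this order, K has dimension 1 with simplices:

  0-simplices (7): A, B, D, E, F, G, J
  1-simplices (9): AF, AJ, BD, BJ, DJ, EG, EJ, FJ, GJ

Hence C_0 ≅ Z^7, C_1 ≅ Z^9.

Boundary ∂_1: C_1 → C_0 maps an edge to its endpoints' difference, ∂[p,q] = q − p.
This gives a 7×9 integer matrix of rank 6; reducing to Smith normal form yields diagonal entries (1,1,1,1,1,1).

From H_k ≅ ker(∂_k) / im(∂_{k+1}) we obtain:

  H_0: rank C_0 − rank ∂_1 = 7 − 6 = 1, and the invariant factors of ∂_1 are all 1, so H_0 ≅ Z.
  H_1: rank ker ∂_1 − rank ∂_2 = (9 − 6) − 0 = 3, and there is no ∂_2, so H_1 ≅ Z^3.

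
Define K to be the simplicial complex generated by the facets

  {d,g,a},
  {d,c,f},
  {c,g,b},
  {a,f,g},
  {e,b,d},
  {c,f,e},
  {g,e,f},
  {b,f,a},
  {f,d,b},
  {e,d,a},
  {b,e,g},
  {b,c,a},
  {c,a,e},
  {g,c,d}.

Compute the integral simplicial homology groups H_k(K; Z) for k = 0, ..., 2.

We work with the vertex ordering a < b < c < d < e < f < g. The simplices of K, each written with vertices in increasing order, are:

  0-simplices (7): a, b, c, d, e, f, g
  1-simplices (21): ab, ac, ad, ae, af, ag, bc, bd, be, bf, bg, cd, ce, cf, cg, de, df, dg, ef, eg, fg
  2-simplices (14): abc, abf, ace, ade, adg, afg, bcg, bde, bdf, beg, cdf, cdg, cef, efg

Hence C_0 ≅ Z^7, C_1 ≅ Z^21, C_2 ≅ Z^14.

Boundary ∂_1: C_1 → C_0 sends each edge [p,q] (with p < q) to q − p. For instance
  ∂ef = f − e.
The 7×21 boundary matrix has rank 6 and Smith normal form diag(1,1,1,1,1,1).

Boundary ∂_2: C_2 → C_1 acts by ∂[p,q,r] = [q,r] − [p,r] + [p,q]. For instance
  ∂ace = ce − ae + ac,
  ∂beg = eg − bg + be.
As a 21×14 matrix over Z this has rank 13, with invariant factors (1,1,1,1,1,1,1,1,1,1,1,1,1).

Now H_k = ker ∂_k / im ∂_{k+1}, so:

  H_0: rank C_0 − rank ∂_1 = 7 − 6 = 1, and the invariant factors of ∂_1 are all 1, so H_0 = Z.
  H_1: rank ker ∂_1 − rank ∂_2 = (21 − 6) − 13 = 2, and the invariant factors of ∂_2 are all 1, so H_1 = Z^2.
  H_2: rank ker ∂_2 − rank ∂_3 = (14 − 13) − 0 = 1, and there is no ∂_3, so H_2 = Z.

(K is a triangulation of the torus T^2.)

H_0 ≅ Z,  H_1 ≅ Z^2,  H_2 ≅ Z.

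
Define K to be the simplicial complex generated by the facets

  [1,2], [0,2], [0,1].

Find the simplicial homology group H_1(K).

H_1 ≅ Z.

We work with the vertex ordering 0 < 1 < 2. The simplices of K, each written with vertices in increasing order, are:

  0-simplices (3): [0], [1], [2]
  1-simplices (3): [0,1], [0,2], [1,2]

so the chain groups are C_0 ≅ Z^3, C_1 ≅ Z^3.

The boundary map ∂_1: C_1 → C_0 maps an edge to its endpoints' difference, ∂[p,q] = q − p. For instance
  ∂[0,2] = [2] − [0].
The 3×3 boundary matrix has rank 2 and Smith normal form diag(1,1).

Reading off H_k = ker ∂_k / im ∂_{k+1}:

  H_1: rank ker ∂_1 − rank ∂_2 = (3 − 2) − 0 = 1, and there is no ∂_2, so H_1 ≅ Z.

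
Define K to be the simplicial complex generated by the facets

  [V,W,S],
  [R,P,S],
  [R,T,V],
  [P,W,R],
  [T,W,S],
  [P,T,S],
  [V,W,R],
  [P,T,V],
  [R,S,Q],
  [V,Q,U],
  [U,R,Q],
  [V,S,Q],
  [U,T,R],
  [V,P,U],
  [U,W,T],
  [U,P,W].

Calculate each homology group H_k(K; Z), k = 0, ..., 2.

K has 8 vertices, 24 edges, 16 triangles.
rank ∂_0 = 0, rank ∂_1 = 7 ⇒ b_0 = 8 − 0 − 7 = 1; all invariant factors of ∂_1 are 1 so no torsion. So H_0 ≅ Z.
rank ∂_1 = 7, rank ∂_2 = 15 ⇒ b_1 = 24 − 7 − 15 = 2; all invariant factors of ∂_2 are 1 so no torsion. So H_1 ≅ Z^2.
rank ∂_2 = 15, rank ∂_3 = 0 ⇒ b_2 = 16 − 15 − 0 = 1. So H_2 ≅ Z.

H_0 ≅ Z,  H_1 ≅ Z^2,  H_2 ≅ Z.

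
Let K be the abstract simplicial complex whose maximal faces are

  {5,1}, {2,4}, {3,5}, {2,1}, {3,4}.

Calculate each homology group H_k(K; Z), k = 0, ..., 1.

H_0 = Z,  H_1 = Z.

We work with the vertex ordering 1 < 2 < 3 < 4 < 5. The simplices of K, each written with vertices in increasing order, are:

  0-simplices (5): [1], [2], [3], [4], [5]
  1-simplices (5): [1,2], [1,5], [2,4], [3,4], [3,5]

Hence C_0 ≅ Z^5, C_1 ≅ Z^5.

Boundary ∂_1: C_1 → C_0 is given by ∂[p,q] = [q] − [p]. For instance
  ∂[3,4] = [4] − [3].
This gives a 5×5 integer matrix of rank 4; reducing to Smith normal form yields diagonal entries (1,1,1,1).

Computing H_k = (kernel of ∂_k) / (image of ∂_{k+1}):

  H_0: rank C_0 − rank ∂_1 = 5 − 4 = 1, and the invariant factors of ∂_1 are all 1, so H_0 ≅ Z.
  H_1: rank ker ∂_1 − rank ∂_2 = (5 − 4) − 0 = 1, and there is no ∂_2, so H_1 ≅ Z.

(K is a triangulation of the circle S^1.)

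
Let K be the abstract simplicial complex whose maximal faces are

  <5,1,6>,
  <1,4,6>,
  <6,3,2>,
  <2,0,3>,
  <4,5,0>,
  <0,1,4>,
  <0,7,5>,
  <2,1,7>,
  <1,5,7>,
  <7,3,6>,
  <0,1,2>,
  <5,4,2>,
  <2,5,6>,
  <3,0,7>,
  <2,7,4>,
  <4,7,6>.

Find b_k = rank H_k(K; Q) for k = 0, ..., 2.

b_0 = 1, b_1 = 2, b_2 = 1.

Fix the vertex order 0 < 1 < 2 < 3 < 4 < 5 < 6 < 7 and write every simplex with vertices in increasing order. Then dim K = 2 and the simplices of K are:

  0-simplices (8): [0], [1], [2], [3], [4], [5], [6], [7]
  1-simplices (24): (24 of them)
  2-simplices (16): [0,1,2], [0,1,4], [0,2,3], [0,3,7], [0,4,5], [0,5,7], [1,2,7], [1,4,6], [1,5,6], [1,5,7], [2,3,6], [2,4,5], [2,4,7], [2,5,6], [3,6,7], [4,6,7]

so the chain groups are C_0 ≅ Z^8, C_1 ≅ Z^24, C_2 ≅ Z^16.

∂_1: C_1 → C_0 maps an edge to its endpoints' difference, ∂[p,q] = q − p.
The 8×24 boundary matrix has rank 7 and Smith normal form diag(1,1,1,1,1,1,1).

∂_2: C_2 → C_1 sends each 2-simplex [p,q,r] to [q,r] − [p,r] + [p,q]. For instance
  ∂[2,4,7] = [4,7] − [2,7] + [2,4],
  ∂[0,3,7] = [3,7] − [0,7] + [0,3].
This gives a 24×16 integer matrix of rank 15; reducing to Smith normal form yields diagonal entries (1,1,1,1,1,1,1,1,1,1,1,1,1,1,1).

Reading off H_k = ker ∂_k / im ∂_{k+1}:

  H_0: rank C_0 − rank ∂_1 = 8 − 7 = 1, and the invariant factors of ∂_1 are all 1, so H_0 = Z.
  H_1: rank ker ∂_1 − rank ∂_2 = (24 − 7) − 15 = 2, and the invariant factors of ∂_2 are all 1, so H_1 = Z^2.
  H_2: rank ker ∂_2 − rank ∂_3 = (16 − 15) − 0 = 1, and there is no ∂_3, so H_2 = Z.

As a check, the Euler characteristic is 8 − 24 + 16 = 0, which agrees with 1 − 2 + 1 = 0.
(K is a triangulation of the torus T^2.)

Hence the Betti numbers are b_0 = 1, b_1 = 2, b_2 = 1.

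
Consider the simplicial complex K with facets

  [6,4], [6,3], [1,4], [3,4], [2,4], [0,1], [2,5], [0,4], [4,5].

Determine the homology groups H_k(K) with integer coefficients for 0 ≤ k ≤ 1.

Take the total order 0 < 1 < 2 < 3 < 4 < 5 < 6 on the vertex set. Then K (dimension 1) consists of the simplices:

  0-simplices (7): [0], [1], [2], [3], [4], [5], [6]
  1-simplices (9): [0,1], [0,4], [1,4], [2,4], [2,5], [3,4], [3,6], [4,5], [4,6]

so the chain groups are C_0 ≅ Z^7, C_1 ≅ Z^9.

∂_1: C_1 → C_0 sends each edge [p,q] (with p < q) to q − p. For instance
  ∂[0,1] = [1] − [0].
The 7×9 boundary matrix has rank 6 and Smith normal form diag(1,1,1,1,1,1).

Reading off H_k = ker ∂_k / im ∂_{k+1}:

  H_0: rank C_0 − rank ∂_1 = 7 − 6 = 1, and the invariant factors of ∂_1 are all 1, so H_0 ≅ Z.
  H_1: rank ker ∂_1 − rank ∂_2 = (9 − 6) − 0 = 3, and there is no ∂_2, so H_1 ≅ Z^3.

H_0 ≅ Z,  H_1 ≅ Z^3.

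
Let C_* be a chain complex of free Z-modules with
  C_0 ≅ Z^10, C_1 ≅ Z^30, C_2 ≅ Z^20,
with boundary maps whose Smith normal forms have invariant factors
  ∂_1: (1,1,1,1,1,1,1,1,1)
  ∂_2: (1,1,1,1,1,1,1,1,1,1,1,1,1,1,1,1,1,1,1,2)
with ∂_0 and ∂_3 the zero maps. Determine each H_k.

H_0 = Z,  H_1 = Z ⊕ Z/2,  H_2 = 0.

H_0: b_0 = 10 − 0 − 9 = 1; torsion from ∂_1 factors > 1: none. So H_0 = Z.
H_1: b_1 = 30 − 9 − 20 = 1; torsion from ∂_2 factors > 1: [2]. So H_1 = Z ⊕ Z/2.
H_2: b_2 = 20 − 20 − 0 = 0; torsion from ∂_3 factors > 1: none. So H_2 = 0.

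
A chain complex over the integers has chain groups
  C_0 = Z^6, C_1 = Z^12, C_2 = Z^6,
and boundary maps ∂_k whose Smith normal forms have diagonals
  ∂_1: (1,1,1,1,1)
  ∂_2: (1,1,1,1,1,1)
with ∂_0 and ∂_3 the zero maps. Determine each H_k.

H_0: b_0 = 6 − 0 − 5 = 1; torsion from ∂_1 factors > 1: none. So H_0 = Z.
H_1: b_1 = 12 − 5 − 6 = 1; torsion from ∂_2 factors > 1: none. So H_1 = Z.
H_2: b_2 = 6 − 6 − 0 = 0; torsion from ∂_3 factors > 1: none. So H_2 = 0.

H_0 = Z,  H_1 = Z,  H_2 = 0.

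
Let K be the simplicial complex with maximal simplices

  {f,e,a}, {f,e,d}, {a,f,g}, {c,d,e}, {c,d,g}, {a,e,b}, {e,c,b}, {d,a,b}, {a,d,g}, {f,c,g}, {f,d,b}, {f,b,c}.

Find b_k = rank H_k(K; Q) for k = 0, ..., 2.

b_0 = 1, b_1 = 0, b_2 = 0.

Order the vertices as a < b < c < d < e < f < g. Listing each simplex with vertices in this order, K has dimension 2 with simplices:

  0-simplices (7): a, b, c, d, e, f, g
  1-simplices (18): ab, ad, ae, af, ag, bc, bd, be, bf, cd, ce, cf, cg, de, df, dg, ef, fg
  2-simplices (12): abd, abe, adg, aef, afg, bce, bcf, bdf, cde, cdg, cfg, def

so the chain groups are C_0 ≅ Z^7, C_1 ≅ Z^18, C_2 ≅ Z^12.

The boundary map ∂_1: C_1 → C_0 is given by ∂[p,q] = [q] − [p].
The 7×18 boundary matrix has rank 6 and Smith normal form diag(1,1,1,1,1,1).

The boundary map ∂_2: C_2 → C_1 maps a triangle to the signed sum of its edges. For instance
  ∂bdf = df − bf + bd,
  ∂cfg = fg − cg + cf.
This gives a 18×12 integer matrix of rank 12; reducing to Smith normal form yields diagonal entries (1,1,1,1,1,1,1,1,1,1,1,2).

Reading off H_k = ker ∂_k / im ∂_{k+1}:

  H_0: rank C_0 − rank ∂_1 = 7 − 6 = 1, and the invariant factors of ∂_1 are all 1, so H_0 = Z.
  H_1: rank ker ∂_1 − rank ∂_2 = (18 − 6) − 12 = 0, and ∂_2 has invariant factor 2 > 1, so H_1 = Z/2Z.
  H_2: rank ker ∂_2 − rank ∂_3 = (12 − 12) − 0 = 0, and there is no ∂_3, so H_2 = 0.

Hence the Betti numbers are b_0 = 1, b_1 = 0, b_2 = 0.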